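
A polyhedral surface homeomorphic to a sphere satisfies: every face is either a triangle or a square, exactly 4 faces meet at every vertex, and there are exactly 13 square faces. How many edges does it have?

38

Let x be the number of triangles; then F = 13 + x.
Edge–face incidences: 2E = 4·13 + 3·x = 52 + 3x.
Every vertex has degree 4, so 4V = 2E.
Euler: V − E + F = 2 ⇒ (2E)/4 − E + (13 + x) = 2.
Multiply by 8: 2·(2E) − 4·(2E) + 8·(13 + x) = 16, i.e. 104 + 8x − 2·(52 + 3x) = 16.
Collecting terms: 2x = 16, so x = 8.
Then 2E = 52 + 3·8 = 76, so E = 38, V = 2E/4 = 19, F = 13 + 8 = 21.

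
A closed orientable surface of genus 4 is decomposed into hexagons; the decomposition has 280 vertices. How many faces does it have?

χ = 2 − 2·4 = -6, and every face is a hexagon so 6F = 2E.
V − E + F = -6 with E = 6F/2 gives 280 − (6/2 − 1)·F = -6, so F = 143 and E = 429.

143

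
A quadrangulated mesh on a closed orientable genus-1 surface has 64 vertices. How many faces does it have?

χ = 2 − 2·1 = 0, and every face is a square so 4F = 2E.
V − E + F = 0 with E = 4F/2 gives 64 − (4/2 − 1)·F = 0, so F = 64 and E = 128.

64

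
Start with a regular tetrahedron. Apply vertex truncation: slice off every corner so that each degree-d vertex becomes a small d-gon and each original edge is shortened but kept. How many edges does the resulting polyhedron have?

The base solid has V = 4, E = 6, F = 4.
Truncation replaces each original edge-end by a new vertex, so V′ = 2E = 12.
Each original edge survives, and each old vertex of degree d contributes d new edges; summing degrees gives Σd = 2E, so E′ = E + 2E = 3E = 18.
Each original face survives and each original vertex becomes one new face: F′ = F + V = 8.

18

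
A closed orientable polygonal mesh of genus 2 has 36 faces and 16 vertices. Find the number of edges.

54

For a closed orientable surface of genus 2, χ = 2 − 2·2 = -2.
E = V + F − (-2) = 16 + 36 − (-2) = 54.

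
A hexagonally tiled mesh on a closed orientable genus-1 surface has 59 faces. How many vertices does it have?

118

χ = 2 − 2·1 = 0, and every face is a hexagon so 6F = 2E.
E = 6·59/2 = 177. Then V = 0 + E − F = 0 + 177 − 59 = 118.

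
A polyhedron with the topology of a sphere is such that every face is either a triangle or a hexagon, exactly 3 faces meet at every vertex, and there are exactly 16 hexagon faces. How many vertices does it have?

36

Let x be the number of triangles; then F = 16 + x.
Edge–face incidences: 2E = 6·16 + 3·x = 96 + 3x.
Every vertex has degree 3, so 3V = 2E.
Euler: V − E + F = 2 ⇒ (2E)/3 − E + (16 + x) = 2.
Multiply by 6: 2·(2E) − 3·(2E) + 6·(16 + x) = 12, i.e. 96 + 6x − (96 + 3x) = 12.
Collecting terms: 3x = 12, so x = 4.
Then 2E = 96 + 3·4 = 108, so E = 54, V = 2E/3 = 36, F = 16 + 4 = 20.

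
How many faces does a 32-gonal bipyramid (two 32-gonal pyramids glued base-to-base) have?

64

A bipyramid over an n-gon has 2n triangular faces and n + 2 vertices: V = 32 + 2 = 34, E = 3·32 = 96, F = 2·32 = 64.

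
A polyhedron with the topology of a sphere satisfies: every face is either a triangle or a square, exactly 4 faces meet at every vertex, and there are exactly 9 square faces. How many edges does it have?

30

Let x be the number of triangles; then F = 9 + x.
Edge–face incidences: 2E = 4·9 + 3·x = 36 + 3x.
Every vertex has degree 4, so 4V = 2E.
Euler: V − E + F = 2 ⇒ (2E)/4 − E + (9 + x) = 2.
Multiply by 8: 2·(2E) − 4·(2E) + 8·(9 + x) = 16, i.e. 72 + 8x − 2·(36 + 3x) = 16.
Collecting terms: 2x = 16, so x = 8.
Then 2E = 36 + 3·8 = 60, so E = 30, V = 2E/4 = 15, F = 9 + 8 = 17.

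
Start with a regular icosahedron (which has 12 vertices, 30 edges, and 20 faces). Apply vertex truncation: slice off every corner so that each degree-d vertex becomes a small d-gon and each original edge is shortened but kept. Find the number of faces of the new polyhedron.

32

Truncation replaces each original edge-end by a new vertex, so V′ = 2E = 60.
Each original edge survives, and each old vertex of degree d contributes d new edges; summing degrees gives Σd = 2E, so E′ = E + 2E = 3E = 90.
Each original face survives and each original vertex becomes one new face: F′ = F + V = 32.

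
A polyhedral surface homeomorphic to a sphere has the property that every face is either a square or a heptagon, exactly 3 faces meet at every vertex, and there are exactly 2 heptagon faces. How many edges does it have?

Let x be the number of squares; then F = 2 + x.
Edge–face incidences: 2E = 7·2 + 4·x = 14 + 4x.
Every vertex has degree 3, so 3V = 2E.
Euler: V − E + F = 2 ⇒ (2E)/3 − E + (2 + x) = 2.
Multiply by 6: 2·(2E) − 3·(2E) + 6·(2 + x) = 12, i.e. 12 + 6x − (14 + 4x) = 12.
Collecting terms: 2x − 2 = 12, so 2x = 14, so x = 7.
Then 2E = 14 + 4·7 = 42, so E = 21, V = 2E/3 = 14, F = 2 + 7 = 9.

21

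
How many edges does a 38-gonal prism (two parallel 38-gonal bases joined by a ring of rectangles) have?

A prism on an n-gon has two n-gon bases and n rectangular sides: V = 2·38 = 76, E = 3·38 = 114, F = 38 + 2 = 40.

114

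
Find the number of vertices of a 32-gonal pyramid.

A pyramid on an n-gon base has one n-gon and n triangles: V = 32 + 1 = 33, E = 2·32 = 64, F = 32 + 1 = 33.

33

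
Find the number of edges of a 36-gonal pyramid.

A pyramid on an n-gon base has one n-gon and n triangles: V = 36 + 1 = 37, E = 2·36 = 72, F = 36 + 1 = 37.

72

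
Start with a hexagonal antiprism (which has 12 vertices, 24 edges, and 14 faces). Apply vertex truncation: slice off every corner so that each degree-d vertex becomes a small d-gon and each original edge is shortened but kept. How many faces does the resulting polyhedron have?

26

Truncation replaces each original edge-end by a new vertex, so V′ = 2E = 48.
Each original edge survives, and each old vertex of degree d contributes d new edges; summing degrees gives Σd = 2E, so E′ = E + 2E = 3E = 72.
Each original face survives and each original vertex becomes one new face: F′ = F + V = 26.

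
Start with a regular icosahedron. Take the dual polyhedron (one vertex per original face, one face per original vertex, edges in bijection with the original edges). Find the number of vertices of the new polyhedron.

20

The base solid has V = 12, E = 30, F = 20.
The dual swaps V and F and preserves E: V′ = F = 20, E′ = E = 30, F′ = V = 12.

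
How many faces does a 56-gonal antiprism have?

An antiprism on an n-gon has two n-gon caps and 2n triangles: V = 2·56 = 112, E = 4·56 = 224, F = 2·56 + 2 = 114.
Check: V − E + F = 112 − 224 + 114 = 2.

114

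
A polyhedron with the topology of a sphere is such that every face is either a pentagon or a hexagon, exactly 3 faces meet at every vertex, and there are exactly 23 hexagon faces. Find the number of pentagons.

Let x be the number of pentagons; then F = 23 + x.
Edge–face incidences: 2E = 6·23 + 5·x = 138 + 5x.
Every vertex has degree 3, so 3V = 2E.
Euler: V − E + F = 2 ⇒ (2E)/3 − E + (23 + x) = 2.
Multiply by 6: 2·(2E) − 3·(2E) + 6·(23 + x) = 12, i.e. 138 + 6x − (138 + 5x) = 12.
Collecting terms: x = 12.
Then 2E = 138 + 5·12 = 198, so E = 99, V = 2E/3 = 66, F = 23 + 12 = 35.

12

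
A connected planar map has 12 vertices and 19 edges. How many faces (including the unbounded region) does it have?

Euler's formula for a connected plane graph: V − E + F = 2, so F = 2 − 12 + 19 = 9.

9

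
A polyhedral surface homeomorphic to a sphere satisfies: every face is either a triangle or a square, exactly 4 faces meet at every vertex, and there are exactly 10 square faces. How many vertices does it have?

16

Let x be the number of triangles; then F = 10 + x.
Edge–face incidences: 2E = 4·10 + 3·x = 40 + 3x.
Every vertex has degree 4, so 4V = 2E.
Euler: V − E + F = 2 ⇒ (2E)/4 − E + (10 + x) = 2.
Multiply by 8: 2·(2E) − 4·(2E) + 8·(10 + x) = 16, i.e. 80 + 8x − 2·(40 + 3x) = 16.
Collecting terms: 2x = 16, so x = 8.
Then 2E = 40 + 3·8 = 64, so E = 32, V = 2E/4 = 16, F = 10 + 8 = 18.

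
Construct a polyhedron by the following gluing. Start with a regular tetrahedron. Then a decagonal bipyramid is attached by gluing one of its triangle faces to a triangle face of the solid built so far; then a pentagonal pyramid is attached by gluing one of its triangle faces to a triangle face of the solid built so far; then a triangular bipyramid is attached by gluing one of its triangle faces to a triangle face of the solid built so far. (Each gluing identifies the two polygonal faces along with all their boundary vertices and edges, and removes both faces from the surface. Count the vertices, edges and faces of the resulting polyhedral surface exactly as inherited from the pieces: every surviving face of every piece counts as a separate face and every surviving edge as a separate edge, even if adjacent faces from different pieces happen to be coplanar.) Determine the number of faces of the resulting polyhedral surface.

A regular tetrahedron: V=4, E=6, F=4.
Attach a decagonal bipyramid (V=12, E=30, F=20) along a 3-gon: merge 3 vertices and 3 edges, delete both glued faces → V=13, E=33, F=22.
Attach a pentagonal pyramid (V=6, E=10, F=6) along a 3-gon: merge 3 vertices and 3 edges, delete both glued faces → V=16, E=40, F=26.
Attach a triangular bipyramid (V=5, E=9, F=6) along a 3-gon: merge 3 vertices and 3 edges, delete both glued faces → V=18, E=46, F=30.
Check: V − E + F = 18 − 46 + 30 = 2.

30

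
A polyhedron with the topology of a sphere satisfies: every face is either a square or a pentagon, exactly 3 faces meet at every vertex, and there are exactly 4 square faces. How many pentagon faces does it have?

Let x be the number of pentagons; then F = 4 + x.
Edge–face incidences: 2E = 4·4 + 5·x = 16 + 5x.
Every vertex has degree 3, so 3V = 2E.
Euler: V − E + F = 2 ⇒ (2E)/3 − E + (4 + x) = 2.
Multiply by 6: 2·(2E) − 3·(2E) + 6·(4 + x) = 12, i.e. 24 + 6x − (16 + 5x) = 12.
Collecting terms: x + 8 = 12, so x = 4.
Then 2E = 16 + 5·4 = 36, so E = 18, V = 2E/3 = 12, F = 4 + 4 = 8.

4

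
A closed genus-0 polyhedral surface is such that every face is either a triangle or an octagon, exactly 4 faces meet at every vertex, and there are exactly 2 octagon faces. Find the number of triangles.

16

Let x be the number of triangles; then F = 2 + x.
Edge–face incidences: 2E = 8·2 + 3·x = 16 + 3x.
Every vertex has degree 4, so 4V = 2E.
Euler: V − E + F = 2 ⇒ (2E)/4 − E + (2 + x) = 2.
Multiply by 8: 2·(2E) − 4·(2E) + 8·(2 + x) = 16, i.e. 16 + 8x − 2·(16 + 3x) = 16.
Collecting terms: 2x − 16 = 16, so 2x = 32, so x = 16.
Then 2E = 16 + 3·16 = 64, so E = 32, V = 2E/4 = 16, F = 2 + 16 = 18.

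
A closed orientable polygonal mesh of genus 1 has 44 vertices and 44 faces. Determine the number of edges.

88

For a closed orientable surface of genus 1, χ = 2 − 2·1 = 0.
E = V + F − (0) = 44 + 44 − (0) = 88.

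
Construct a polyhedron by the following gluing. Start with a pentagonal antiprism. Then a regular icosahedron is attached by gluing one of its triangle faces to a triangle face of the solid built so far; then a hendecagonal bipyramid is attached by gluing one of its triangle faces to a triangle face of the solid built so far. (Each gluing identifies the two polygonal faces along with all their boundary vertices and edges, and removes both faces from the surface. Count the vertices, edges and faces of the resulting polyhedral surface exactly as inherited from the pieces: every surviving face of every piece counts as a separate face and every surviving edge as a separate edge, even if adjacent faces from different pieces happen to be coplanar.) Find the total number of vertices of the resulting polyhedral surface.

A pentagonal antiprism: V=10, E=20, F=12.
Attach a regular icosahedron (V=12, E=30, F=20) along a 3-gon: merge 3 vertices and 3 edges, delete both glued faces → V=19, E=47, F=30.
Attach a hendecagonal bipyramid (V=13, E=33, F=22) along a 3-gon: merge 3 vertices and 3 edges, delete both glued faces → V=29, E=77, F=50.
Check: V − E + F = 29 − 77 + 50 = 2.

29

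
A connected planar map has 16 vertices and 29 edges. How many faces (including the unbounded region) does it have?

15

Euler's formula for a connected plane graph: V − E + F = 2, so F = 2 − 16 + 29 = 15.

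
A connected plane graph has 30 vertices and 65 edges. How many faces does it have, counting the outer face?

37

Euler's formula for a connected plane graph: V − E + F = 2, so F = 2 − 30 + 65 = 37.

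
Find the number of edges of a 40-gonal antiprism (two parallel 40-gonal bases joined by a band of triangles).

An antiprism on an n-gon has two n-gon caps and 2n triangles: V = 2·40 = 80, E = 4·40 = 160, F = 2·40 + 2 = 82.

160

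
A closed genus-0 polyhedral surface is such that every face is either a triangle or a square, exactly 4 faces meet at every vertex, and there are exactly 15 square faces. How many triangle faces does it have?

Let x be the number of triangles; then F = 15 + x.
Edge–face incidences: 2E = 4·15 + 3·x = 60 + 3x.
Every vertex has degree 4, so 4V = 2E.
Euler: V − E + F = 2 ⇒ (2E)/4 − E + (15 + x) = 2.
Multiply by 8: 2·(2E) − 4·(2E) + 8·(15 + x) = 16, i.e. 120 + 8x − 2·(60 + 3x) = 16.
Collecting terms: 2x = 16, so x = 8.
Then 2E = 60 + 3·8 = 84, so E = 42, V = 2E/4 = 21, F = 15 + 8 = 23.

8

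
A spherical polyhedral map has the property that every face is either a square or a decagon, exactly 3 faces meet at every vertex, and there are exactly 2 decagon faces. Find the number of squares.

Let x be the number of squares; then F = 2 + x.
Edge–face incidences: 2E = 10·2 + 4·x = 20 + 4x.
Every vertex has degree 3, so 3V = 2E.
Euler: V − E + F = 2 ⇒ (2E)/3 − E + (2 + x) = 2.
Multiply by 6: 2·(2E) − 3·(2E) + 6·(2 + x) = 12, i.e. 12 + 6x − (20 + 4x) = 12.
Collecting terms: 2x − 8 = 12, so 2x = 20, so x = 10.
Then 2E = 20 + 4·10 = 60, so E = 30, V = 2E/3 = 20, F = 2 + 10 = 12.

10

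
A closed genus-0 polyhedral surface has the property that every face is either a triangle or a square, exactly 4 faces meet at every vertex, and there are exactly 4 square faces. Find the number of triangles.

8

Let x be the number of triangles; then F = 4 + x.
Edge–face incidences: 2E = 4·4 + 3·x = 16 + 3x.
Every vertex has degree 4, so 4V = 2E.
Euler: V − E + F = 2 ⇒ (2E)/4 − E + (4 + x) = 2.
Multiply by 8: 2·(2E) − 4·(2E) + 8·(4 + x) = 16, i.e. 32 + 8x − 2·(16 + 3x) = 16.
Collecting terms: 2x = 16, so x = 8.
Then 2E = 16 + 3·8 = 40, so E = 20, V = 2E/4 = 10, F = 4 + 8 = 12.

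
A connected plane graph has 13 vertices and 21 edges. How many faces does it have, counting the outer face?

Euler's formula for a connected plane graph: V − E + F = 2, so F = 2 − 13 + 21 = 10.

10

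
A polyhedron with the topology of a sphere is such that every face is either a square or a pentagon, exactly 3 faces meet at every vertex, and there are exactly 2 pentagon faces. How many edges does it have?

Let x be the number of squares; then F = 2 + x.
Edge–face incidences: 2E = 5·2 + 4·x = 10 + 4x.
Every vertex has degree 3, so 3V = 2E.
Euler: V − E + F = 2 ⇒ (2E)/3 − E + (2 + x) = 2.
Multiply by 6: 2·(2E) − 3·(2E) + 6·(2 + x) = 12, i.e. 12 + 6x − (10 + 4x) = 12.
Collecting terms: 2x + 2 = 12, so 2x = 10, so x = 5.
Then 2E = 10 + 4·5 = 30, so E = 15, V = 2E/3 = 10, F = 2 + 5 = 7.

15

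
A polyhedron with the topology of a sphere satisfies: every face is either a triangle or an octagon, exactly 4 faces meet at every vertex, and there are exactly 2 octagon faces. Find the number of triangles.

Let x be the number of triangles; then F = 2 + x.
Edge–face incidences: 2E = 8·2 + 3·x = 16 + 3x.
Every vertex has degree 4, so 4V = 2E.
Euler: V − E + F = 2 ⇒ (2E)/4 − E + (2 + x) = 2.
Multiply by 8: 2·(2E) − 4·(2E) + 8·(2 + x) = 16, i.e. 16 + 8x − 2·(16 + 3x) = 16.
Collecting terms: 2x − 16 = 16, so 2x = 32, so x = 16.
Then 2E = 16 + 3·16 = 64, so E = 32, V = 2E/4 = 16, F = 2 + 16 = 18.

16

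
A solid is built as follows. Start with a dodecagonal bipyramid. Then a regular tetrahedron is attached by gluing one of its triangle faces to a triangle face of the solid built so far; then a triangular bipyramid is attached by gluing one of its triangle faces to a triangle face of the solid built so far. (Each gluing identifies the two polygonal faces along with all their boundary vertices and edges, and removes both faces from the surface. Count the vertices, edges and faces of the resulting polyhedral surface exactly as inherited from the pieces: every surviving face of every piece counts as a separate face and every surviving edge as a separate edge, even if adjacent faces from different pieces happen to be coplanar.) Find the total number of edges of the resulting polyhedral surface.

45

A dodecagonal bipyramid: V=14, E=36, F=24.
Attach a regular tetrahedron (V=4, E=6, F=4) along a 3-gon: merge 3 vertices and 3 edges, delete both glued faces → V=15, E=39, F=26.
Attach a triangular bipyramid (V=5, E=9, F=6) along a 3-gon: merge 3 vertices and 3 edges, delete both glued faces → V=17, E=45, F=30.
Check: V − E + F = 17 − 45 + 30 = 2.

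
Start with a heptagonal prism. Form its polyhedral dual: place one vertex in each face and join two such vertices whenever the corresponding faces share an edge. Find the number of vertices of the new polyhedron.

9

The base solid has V = 14, E = 21, F = 9.
The dual swaps V and F and preserves E: V′ = F = 9, E′ = E = 21, F′ = V = 14.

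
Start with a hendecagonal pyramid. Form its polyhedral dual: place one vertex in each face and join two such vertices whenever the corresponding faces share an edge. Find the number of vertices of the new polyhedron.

12

The base solid has V = 12, E = 22, F = 12.
The dual swaps V and F and preserves E: V′ = F = 12, E′ = E = 22, F′ = V = 12.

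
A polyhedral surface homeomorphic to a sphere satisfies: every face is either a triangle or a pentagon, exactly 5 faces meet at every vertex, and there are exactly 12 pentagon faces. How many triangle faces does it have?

80

Let x be the number of triangles; then F = 12 + x.
Edge–face incidences: 2E = 5·12 + 3·x = 60 + 3x.
Every vertex has degree 5, so 5V = 2E.
Euler: V − E + F = 2 ⇒ (2E)/5 − E + (12 + x) = 2.
Multiply by 10: 2·(2E) − 5·(2E) + 10·(12 + x) = 20, i.e. 120 + 10x − 3·(60 + 3x) = 20.
Collecting terms: x − 60 = 20, so x = 80.
Then 2E = 60 + 3·80 = 300, so E = 150, V = 2E/5 = 60, F = 12 + 80 = 92.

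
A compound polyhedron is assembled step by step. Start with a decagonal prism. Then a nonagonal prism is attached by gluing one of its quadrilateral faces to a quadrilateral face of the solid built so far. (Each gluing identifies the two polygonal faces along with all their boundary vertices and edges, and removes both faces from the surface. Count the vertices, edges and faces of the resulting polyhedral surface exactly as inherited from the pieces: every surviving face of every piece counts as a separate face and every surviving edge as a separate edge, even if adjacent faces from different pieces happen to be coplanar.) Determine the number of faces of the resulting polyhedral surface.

A decagonal prism: V=20, E=30, F=12.
Attach a nonagonal prism (V=18, E=27, F=11) along a 4-gon: merge 4 vertices and 4 edges, delete both glued faces → V=34, E=53, F=21.
Check: V − E + F = 34 − 53 + 21 = 2.

21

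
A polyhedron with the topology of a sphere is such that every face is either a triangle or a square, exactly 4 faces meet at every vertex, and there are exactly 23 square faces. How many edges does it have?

58

Let x be the number of triangles; then F = 23 + x.
Edge–face incidences: 2E = 4·23 + 3·x = 92 + 3x.
Every vertex has degree 4, so 4V = 2E.
Euler: V − E + F = 2 ⇒ (2E)/4 − E + (23 + x) = 2.
Multiply by 8: 2·(2E) − 4·(2E) + 8·(23 + x) = 16, i.e. 184 + 8x − 2·(92 + 3x) = 16.
Collecting terms: 2x = 16, so x = 8.
Then 2E = 92 + 3·8 = 116, so E = 58, V = 2E/4 = 29, F = 23 + 8 = 31.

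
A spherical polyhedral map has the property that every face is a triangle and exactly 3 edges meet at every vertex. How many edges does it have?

Each face has 3 edges and each edge borders two faces, so 2E = 3F.
Each vertex has degree 3, so 3V = 2E and hence V = 3F/3.
Euler: V − E + F = 2 ⇒ (3F/3) − (3F/2) + F = 2.
Multiply by 6: (6 − 9 + 6)F = 12, i.e. 3F = 12.
So F = 4, E = 3·4/2 = 6, V = 3·4/3 = 4.

6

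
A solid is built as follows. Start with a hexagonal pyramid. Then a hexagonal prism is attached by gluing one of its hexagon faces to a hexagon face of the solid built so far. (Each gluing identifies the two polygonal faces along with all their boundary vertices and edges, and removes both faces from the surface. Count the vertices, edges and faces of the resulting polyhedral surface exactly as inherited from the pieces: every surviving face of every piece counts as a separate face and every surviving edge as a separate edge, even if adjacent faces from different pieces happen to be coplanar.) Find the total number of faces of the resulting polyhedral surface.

A hexagonal pyramid: V=7, E=12, F=7.
Attach a hexagonal prism (V=12, E=18, F=8) along a 6-gon: merge 6 vertices and 6 edges, delete both glued faces → V=13, E=24, F=13.
Check: V − E + F = 13 − 24 + 13 = 2.

13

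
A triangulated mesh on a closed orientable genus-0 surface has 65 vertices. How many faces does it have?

126

χ = 2 − 2·0 = 2, and every face is a triangle so 3F = 2E.
V − E + F = 2 with E = 3F/2 gives 65 − (3/2 − 1)·F = 2, so F = 126 and E = 189.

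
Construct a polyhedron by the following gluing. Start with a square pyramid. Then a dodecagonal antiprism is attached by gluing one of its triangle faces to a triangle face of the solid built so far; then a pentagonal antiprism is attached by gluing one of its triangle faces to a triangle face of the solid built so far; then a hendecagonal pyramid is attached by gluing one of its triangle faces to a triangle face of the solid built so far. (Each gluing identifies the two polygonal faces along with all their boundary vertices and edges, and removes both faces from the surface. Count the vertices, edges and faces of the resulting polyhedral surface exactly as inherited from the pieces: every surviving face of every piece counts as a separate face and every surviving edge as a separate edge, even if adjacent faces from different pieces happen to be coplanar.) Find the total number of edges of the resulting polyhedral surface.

A square pyramid: V=5, E=8, F=5.
Attach a dodecagonal antiprism (V=24, E=48, F=26) along a 3-gon: merge 3 vertices and 3 edges, delete both glued faces → V=26, E=53, F=29.
Attach a pentagonal antiprism (V=10, E=20, F=12) along a 3-gon: merge 3 vertices and 3 edges, delete both glued faces → V=33, E=70, F=39.
Attach a hendecagonal pyramid (V=12, E=22, F=12) along a 3-gon: merge 3 vertices and 3 edges, delete both glued faces → V=42, E=89, F=49.
Check: V − E + F = 42 − 89 + 49 = 2.

89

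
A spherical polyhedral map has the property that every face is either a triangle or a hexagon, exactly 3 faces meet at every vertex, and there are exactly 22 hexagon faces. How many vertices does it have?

48

Let x be the number of triangles; then F = 22 + x.
Edge–face incidences: 2E = 6·22 + 3·x = 132 + 3x.
Every vertex has degree 3, so 3V = 2E.
Euler: V − E + F = 2 ⇒ (2E)/3 − E + (22 + x) = 2.
Multiply by 6: 2·(2E) − 3·(2E) + 6·(22 + x) = 12, i.e. 132 + 6x − (132 + 3x) = 12.
Collecting terms: 3x = 12, so x = 4.
Then 2E = 132 + 3·4 = 144, so E = 72, V = 2E/3 = 48, F = 22 + 4 = 26.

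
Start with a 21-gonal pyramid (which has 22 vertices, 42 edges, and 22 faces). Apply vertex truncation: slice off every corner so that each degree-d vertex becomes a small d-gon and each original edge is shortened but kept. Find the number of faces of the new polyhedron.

Truncation replaces each original edge-end by a new vertex, so V′ = 2E = 84.
Each original edge survives, and each old vertex of degree d contributes d new edges; summing degrees gives Σd = 2E, so E′ = E + 2E = 3E = 126.
Each original face survives and each original vertex becomes one new face: F′ = F + V = 44.

44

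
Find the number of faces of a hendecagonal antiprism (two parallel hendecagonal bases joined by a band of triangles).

An antiprism on an n-gon has two n-gon caps and 2n triangles: V = 2·11 = 22, E = 4·11 = 44, F = 2·11 + 2 = 24.

24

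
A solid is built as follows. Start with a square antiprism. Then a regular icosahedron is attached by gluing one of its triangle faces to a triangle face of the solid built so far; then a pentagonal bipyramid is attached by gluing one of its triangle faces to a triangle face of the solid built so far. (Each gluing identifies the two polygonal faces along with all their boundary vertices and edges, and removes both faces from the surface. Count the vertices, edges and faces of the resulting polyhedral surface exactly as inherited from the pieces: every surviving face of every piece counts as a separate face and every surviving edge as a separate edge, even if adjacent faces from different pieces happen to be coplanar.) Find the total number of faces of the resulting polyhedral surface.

A square antiprism: V=8, E=16, F=10.
Attach a regular icosahedron (V=12, E=30, F=20) along a 3-gon: merge 3 vertices and 3 edges, delete both glued faces → V=17, E=43, F=28.
Attach a pentagonal bipyramid (V=7, E=15, F=10) along a 3-gon: merge 3 vertices and 3 edges, delete both glued faces → V=21, E=55, F=36.
Check: V − E + F = 21 − 55 + 36 = 2.

36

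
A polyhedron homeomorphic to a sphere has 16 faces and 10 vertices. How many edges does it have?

Here V − E + F = 2.
E = V + F − (2) = 10 + 16 − (2) = 24.

24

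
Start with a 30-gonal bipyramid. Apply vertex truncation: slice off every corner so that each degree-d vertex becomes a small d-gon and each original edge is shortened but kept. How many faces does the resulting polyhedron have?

The base solid has V = 32, E = 90, F = 60.
Truncation replaces each original edge-end by a new vertex, so V′ = 2E = 180.
Each original edge survives, and each old vertex of degree d contributes d new edges; summing degrees gives Σd = 2E, so E′ = E + 2E = 3E = 270.
Each original face survives and each original vertex becomes one new face: F′ = F + V = 92.

92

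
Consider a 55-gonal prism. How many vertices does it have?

110

A prism on an n-gon has two n-gon bases and n rectangular sides: V = 2·55 = 110, E = 3·55 = 165, F = 55 + 2 = 57.
Check: V − E + F = 110 − 165 + 57 = 2.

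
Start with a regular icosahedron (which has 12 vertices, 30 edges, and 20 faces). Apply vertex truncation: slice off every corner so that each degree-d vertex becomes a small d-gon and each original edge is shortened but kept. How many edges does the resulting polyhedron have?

90

Truncation replaces each original edge-end by a new vertex, so V′ = 2E = 60.
Each original edge survives, and each old vertex of degree d contributes d new edges; summing degrees gives Σd = 2E, so E′ = E + 2E = 3E = 90.
Each original face survives and each original vertex becomes one new face: F′ = F + V = 32.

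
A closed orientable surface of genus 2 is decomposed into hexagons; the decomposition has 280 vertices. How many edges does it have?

423

χ = 2 − 2·2 = -2, and every face is a hexagon so 6F = 2E.
V − E + F = -2 with E = 6F/2 gives 280 − (6/2 − 1)·F = -2, so F = 141 and E = 423.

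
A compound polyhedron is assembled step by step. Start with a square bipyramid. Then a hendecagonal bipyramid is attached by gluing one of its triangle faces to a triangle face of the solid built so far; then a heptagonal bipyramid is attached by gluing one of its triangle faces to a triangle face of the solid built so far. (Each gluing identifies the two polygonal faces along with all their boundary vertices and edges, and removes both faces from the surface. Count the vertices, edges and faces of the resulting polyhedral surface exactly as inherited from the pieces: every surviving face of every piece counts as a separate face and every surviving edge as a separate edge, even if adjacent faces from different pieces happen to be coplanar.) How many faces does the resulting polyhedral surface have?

40

A square bipyramid: V=6, E=12, F=8.
Attach a hendecagonal bipyramid (V=13, E=33, F=22) along a 3-gon: merge 3 vertices and 3 edges, delete both glued faces → V=16, E=42, F=28.
Attach a heptagonal bipyramid (V=9, E=21, F=14) along a 3-gon: merge 3 vertices and 3 edges, delete both glued faces → V=22, E=60, F=40.
Check: V − E + F = 22 − 60 + 40 = 2.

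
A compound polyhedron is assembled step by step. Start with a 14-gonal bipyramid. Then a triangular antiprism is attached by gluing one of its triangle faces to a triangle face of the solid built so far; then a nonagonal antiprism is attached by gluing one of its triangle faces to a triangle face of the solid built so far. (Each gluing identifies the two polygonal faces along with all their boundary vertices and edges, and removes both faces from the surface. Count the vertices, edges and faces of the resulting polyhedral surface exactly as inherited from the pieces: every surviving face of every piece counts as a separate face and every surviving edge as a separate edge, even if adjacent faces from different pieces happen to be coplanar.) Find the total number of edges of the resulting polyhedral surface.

A 14-gonal bipyramid: V=16, E=42, F=28.
Attach a triangular antiprism (V=6, E=12, F=8) along a 3-gon: merge 3 vertices and 3 edges, delete both glued faces → V=19, E=51, F=34.
Attach a nonagonal antiprism (V=18, E=36, F=20) along a 3-gon: merge 3 vertices and 3 edges, delete both glued faces → V=34, E=84, F=52.
Check: V − E + F = 34 − 84 + 52 = 2.

84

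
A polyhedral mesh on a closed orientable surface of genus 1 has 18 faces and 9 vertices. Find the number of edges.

For a closed orientable surface of genus 1, χ = 2 − 2·1 = 0.
E = V + F − (0) = 9 + 18 − (0) = 27.

27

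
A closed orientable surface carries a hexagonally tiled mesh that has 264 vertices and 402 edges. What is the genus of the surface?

3

Every face is a hexagon and each edge borders two faces, so 6F = 2·402, giving F = 134.
χ = V − E + F = 264 − 402 + 134 = -4.
For a closed orientable surface χ = 2 − 2g, so g = (2 − (-4))/2 = 3.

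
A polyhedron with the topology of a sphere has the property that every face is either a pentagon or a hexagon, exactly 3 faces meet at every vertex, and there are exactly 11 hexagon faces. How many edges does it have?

63

Let x be the number of pentagons; then F = 11 + x.
Edge–face incidences: 2E = 6·11 + 5·x = 66 + 5x.
Every vertex has degree 3, so 3V = 2E.
Euler: V − E + F = 2 ⇒ (2E)/3 − E + (11 + x) = 2.
Multiply by 6: 2·(2E) − 3·(2E) + 6·(11 + x) = 12, i.e. 66 + 6x − (66 + 5x) = 12.
Collecting terms: x = 12.
Then 2E = 66 + 5·12 = 126, so E = 63, V = 2E/3 = 42, F = 11 + 12 = 23.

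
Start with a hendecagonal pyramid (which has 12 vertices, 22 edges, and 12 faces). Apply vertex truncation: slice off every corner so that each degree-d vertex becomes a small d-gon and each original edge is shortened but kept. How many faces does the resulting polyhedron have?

Truncation replaces each original edge-end by a new vertex, so V′ = 2E = 44.
Each original edge survives, and each old vertex of degree d contributes d new edges; summing degrees gives Σd = 2E, so E′ = E + 2E = 3E = 66.
Each original face survives and each original vertex becomes one new face: F′ = F + V = 24.

24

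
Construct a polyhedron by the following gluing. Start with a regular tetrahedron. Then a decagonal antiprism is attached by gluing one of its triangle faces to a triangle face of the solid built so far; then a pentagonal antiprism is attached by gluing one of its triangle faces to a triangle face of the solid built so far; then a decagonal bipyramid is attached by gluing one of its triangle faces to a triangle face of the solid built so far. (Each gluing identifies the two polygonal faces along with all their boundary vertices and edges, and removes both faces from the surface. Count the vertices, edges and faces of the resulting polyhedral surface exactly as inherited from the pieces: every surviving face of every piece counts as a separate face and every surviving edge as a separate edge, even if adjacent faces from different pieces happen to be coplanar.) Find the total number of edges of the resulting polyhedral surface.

87

A regular tetrahedron: V=4, E=6, F=4.
Attach a decagonal antiprism (V=20, E=40, F=22) along a 3-gon: merge 3 vertices and 3 edges, delete both glued faces → V=21, E=43, F=24.
Attach a pentagonal antiprism (V=10, E=20, F=12) along a 3-gon: merge 3 vertices and 3 edges, delete both glued faces → V=28, E=60, F=34.
Attach a decagonal bipyramid (V=12, E=30, F=20) along a 3-gon: merge 3 vertices and 3 edges, delete both glued faces → V=37, E=87, F=52.
Check: V − E + F = 37 − 87 + 52 = 2.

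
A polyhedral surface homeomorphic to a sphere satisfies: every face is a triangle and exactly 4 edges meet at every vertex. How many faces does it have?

Each face has 3 edges and each edge borders two faces, so 2E = 3F.
Each vertex has degree 4, so 4V = 2E and hence V = 3F/4.
Euler: V − E + F = 2 ⇒ (3F/4) − (3F/2) + F = 2.
Multiply by 8: (6 − 12 + 8)F = 16, i.e. 2F = 16.
So F = 8, E = 3·8/2 = 12, V = 3·8/4 = 6.

8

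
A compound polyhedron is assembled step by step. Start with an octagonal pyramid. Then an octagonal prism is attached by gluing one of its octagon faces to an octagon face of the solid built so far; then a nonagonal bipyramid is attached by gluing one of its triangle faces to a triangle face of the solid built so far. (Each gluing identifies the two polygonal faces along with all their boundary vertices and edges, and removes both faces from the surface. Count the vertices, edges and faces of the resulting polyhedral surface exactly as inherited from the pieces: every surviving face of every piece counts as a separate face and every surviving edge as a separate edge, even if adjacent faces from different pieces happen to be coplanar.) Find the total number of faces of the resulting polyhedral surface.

An octagonal pyramid: V=9, E=16, F=9.
Attach an octagonal prism (V=16, E=24, F=10) along an 8-gon: merge 8 vertices and 8 edges, delete both glued faces → V=17, E=32, F=17.
Attach a nonagonal bipyramid (V=11, E=27, F=18) along a 3-gon: merge 3 vertices and 3 edges, delete both glued faces → V=25, E=56, F=33.
Check: V − E + F = 25 − 56 + 33 = 2.

33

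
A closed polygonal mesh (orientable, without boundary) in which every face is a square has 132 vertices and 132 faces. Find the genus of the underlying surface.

1

Every face is a square, so 2E = 4·132 = 528, giving E = 264.
χ = V − E + F = 132 − 264 + 132 = 0.
For a closed orientable surface χ = 2 − 2g, so g = (2 − (0))/2 = 1.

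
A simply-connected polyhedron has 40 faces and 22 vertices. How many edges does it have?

Here V − E + F = 2.
E = V + F − (2) = 22 + 40 − (2) = 60.

60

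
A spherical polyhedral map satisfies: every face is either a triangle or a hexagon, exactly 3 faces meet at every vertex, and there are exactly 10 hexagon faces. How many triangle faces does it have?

Let x be the number of triangles; then F = 10 + x.
Edge–face incidences: 2E = 6·10 + 3·x = 60 + 3x.
Every vertex has degree 3, so 3V = 2E.
Euler: V − E + F = 2 ⇒ (2E)/3 − E + (10 + x) = 2.
Multiply by 6: 2·(2E) − 3·(2E) + 6·(10 + x) = 12, i.e. 60 + 6x − (60 + 3x) = 12.
Collecting terms: 3x = 12, so x = 4.
Then 2E = 60 + 3·4 = 72, so E = 36, V = 2E/3 = 24, F = 10 + 4 = 14.

4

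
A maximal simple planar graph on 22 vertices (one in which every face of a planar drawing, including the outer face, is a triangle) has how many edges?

In a plane triangulation 3F = 2E and V − E + F = 2, so E = 3V − 6 = 3·22 − 6 = 60.

60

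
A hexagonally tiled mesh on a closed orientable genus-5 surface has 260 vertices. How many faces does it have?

χ = 2 − 2·5 = -8, and every face is a hexagon so 6F = 2E.
V − E + F = -8 with E = 6F/2 gives 260 − (6/2 − 1)·F = -8, so F = 134 and E = 402.

134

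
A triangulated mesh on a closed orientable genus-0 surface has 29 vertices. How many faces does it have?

χ = 2 − 2·0 = 2, and every face is a triangle so 3F = 2E.
V − E + F = 2 with E = 3F/2 gives 29 − (3/2 − 1)·F = 2, so F = 54 and E = 81.

54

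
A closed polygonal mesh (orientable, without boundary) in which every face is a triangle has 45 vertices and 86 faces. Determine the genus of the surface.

0

Every face is a triangle, so 2E = 3·86 = 258, giving E = 129.
χ = V − E + F = 45 − 129 + 86 = 2.
For a closed orientable surface χ = 2 − 2g, so g = (2 − (2))/2 = 0.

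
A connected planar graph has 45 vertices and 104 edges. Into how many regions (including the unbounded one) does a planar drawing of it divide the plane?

61

Euler's formula for a connected plane graph: V − E + F = 2, so F = 2 − 45 + 104 = 61.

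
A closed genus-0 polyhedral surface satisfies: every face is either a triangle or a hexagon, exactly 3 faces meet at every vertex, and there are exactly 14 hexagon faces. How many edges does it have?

48

Let x be the number of triangles; then F = 14 + x.
Edge–face incidences: 2E = 6·14 + 3·x = 84 + 3x.
Every vertex has degree 3, so 3V = 2E.
Euler: V − E + F = 2 ⇒ (2E)/3 − E + (14 + x) = 2.
Multiply by 6: 2·(2E) − 3·(2E) + 6·(14 + x) = 12, i.e. 84 + 6x − (84 + 3x) = 12.
Collecting terms: 3x = 12, so x = 4.
Then 2E = 84 + 3·4 = 96, so E = 48, V = 2E/3 = 32, F = 14 + 4 = 18.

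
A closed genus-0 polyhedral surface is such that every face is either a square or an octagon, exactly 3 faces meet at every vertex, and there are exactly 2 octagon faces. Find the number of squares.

Let x be the number of squares; then F = 2 + x.
Edge–face incidences: 2E = 8·2 + 4·x = 16 + 4x.
Every vertex has degree 3, so 3V = 2E.
Euler: V − E + F = 2 ⇒ (2E)/3 − E + (2 + x) = 2.
Multiply by 6: 2·(2E) − 3·(2E) + 6·(2 + x) = 12, i.e. 12 + 6x − (16 + 4x) = 12.
Collecting terms: 2x − 4 = 12, so 2x = 16, so x = 8.
Then 2E = 16 + 4·8 = 48, so E = 24, V = 2E/3 = 16, F = 2 + 8 = 10.

8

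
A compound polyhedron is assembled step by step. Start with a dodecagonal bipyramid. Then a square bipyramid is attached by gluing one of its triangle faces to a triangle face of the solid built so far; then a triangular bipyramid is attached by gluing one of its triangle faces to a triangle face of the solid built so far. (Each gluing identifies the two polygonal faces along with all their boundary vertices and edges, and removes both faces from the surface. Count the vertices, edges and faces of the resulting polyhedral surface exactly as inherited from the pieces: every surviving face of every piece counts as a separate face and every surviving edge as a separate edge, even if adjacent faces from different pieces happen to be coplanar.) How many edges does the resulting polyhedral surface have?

A dodecagonal bipyramid: V=14, E=36, F=24.
Attach a square bipyramid (V=6, E=12, F=8) along a 3-gon: merge 3 vertices and 3 edges, delete both glued faces → V=17, E=45, F=30.
Attach a triangular bipyramid (V=5, E=9, F=6) along a 3-gon: merge 3 vertices and 3 edges, delete both glued faces → V=19, E=51, F=34.
Check: V − E + F = 19 − 51 + 34 = 2.

51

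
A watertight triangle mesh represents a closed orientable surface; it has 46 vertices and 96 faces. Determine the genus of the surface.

2

Every face is a triangle, so 2E = 3·96 = 288, giving E = 144.
χ = V − E + F = 46 − 144 + 96 = -2.
For a closed orientable surface χ = 2 − 2g, so g = (2 − (-2))/2 = 2.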